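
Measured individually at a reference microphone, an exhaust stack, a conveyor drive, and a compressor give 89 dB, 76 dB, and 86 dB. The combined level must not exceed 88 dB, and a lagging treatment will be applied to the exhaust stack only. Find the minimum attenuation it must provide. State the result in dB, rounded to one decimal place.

Everything except the exhaust stack sums to 10^(76/10) + 10^(86/10) = 4.379e+08 in linear terms, 86.41 dB.
To meet 88 dB overall, the treated exhaust stack may contribute at most 10^(88/10) − 4.379e+08 = 1.930e+08, i.e. 82.86 dB.
Required insertion loss = 89 − 82.86 = 6.14 dB.

6.1 dB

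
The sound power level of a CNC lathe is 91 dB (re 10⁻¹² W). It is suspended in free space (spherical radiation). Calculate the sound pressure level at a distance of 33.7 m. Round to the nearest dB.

Free-field spherical radiation: L_p = L_w − 10·log₁₀(4π·r²), r = 33.7 m.
4π·r² = 1.427e+04 m², 10·log₁₀ of that is 41.545 dB.
L_p = 91 − 41.545 = 49.46 dB.

49 dB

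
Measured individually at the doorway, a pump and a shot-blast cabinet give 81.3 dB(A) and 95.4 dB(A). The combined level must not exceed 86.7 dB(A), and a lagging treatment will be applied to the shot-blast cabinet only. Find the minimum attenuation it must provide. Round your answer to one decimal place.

10.2 dB

The untreated sources together contribute 10^(81.3/10) = 1.349e+08, i.e. 81.30 dB(A).
The limit corresponds to 10^(86.7/10) = 4.677e+08; subtracting the fixed part leaves 3.328e+08 for the shot-blast cabinet, i.e. 85.22 dB(A).
So the shot-blast cabinet must be reduced from 95.4 to 85.22 dB(A): IL = 10.18 dB.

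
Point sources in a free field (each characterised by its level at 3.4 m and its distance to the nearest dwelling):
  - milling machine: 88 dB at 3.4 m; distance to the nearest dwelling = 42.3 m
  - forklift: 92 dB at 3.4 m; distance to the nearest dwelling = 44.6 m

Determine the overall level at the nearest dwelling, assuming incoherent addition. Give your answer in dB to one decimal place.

Propagate each source to the receiver with L = L_ref − 20·log₁₀(r/r_ref), then add intensities.
milling machine: 88 − 20·log₁₀(42.3/3.4) = 88 − 21.90 = 66.10 dB.
forklift: 92 − 20·log₁₀(44.6/3.4) = 92 − 22.36 = 69.64 dB.
Σ 10^(L/10) = 1.329e+07 → L_total = 10·log₁₀(1.329e+07) = 71.23 dB.

71.2 dB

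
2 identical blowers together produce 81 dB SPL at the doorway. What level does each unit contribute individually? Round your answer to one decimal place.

2 equal contributions raise the level by 10·log₁₀ 2 = 3.010 dB, so each unit alone gives 81 − 3.010.

78.0 dB SPL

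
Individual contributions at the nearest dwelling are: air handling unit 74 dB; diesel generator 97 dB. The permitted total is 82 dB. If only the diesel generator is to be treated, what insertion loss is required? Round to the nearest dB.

The untreated sources together contribute 10^(74/10) = 2.512e+07, i.e. 74.00 dB.
The limit corresponds to 10^(82/10) = 1.585e+08; subtracting the fixed part leaves 1.334e+08 for the diesel generator, i.e. 81.25 dB.
Required insertion loss = 97 − 81.25 = 15.75 dB.

16 dB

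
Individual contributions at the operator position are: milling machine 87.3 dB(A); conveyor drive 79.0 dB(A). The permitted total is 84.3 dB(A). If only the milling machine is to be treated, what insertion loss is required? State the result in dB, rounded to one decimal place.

4.5 dB

Fixed contribution from the other source: Σ 10^(L/10) = 10^(79.0/10) = 7.943e+07 (79.00 dB(A)).
The limit corresponds to 10^(84.3/10) = 2.692e+08; subtracting the fixed part leaves 1.897e+08 for the milling machine, i.e. 82.78 dB(A).
Required insertion loss = 87.3 − 82.78 = 4.52 dB.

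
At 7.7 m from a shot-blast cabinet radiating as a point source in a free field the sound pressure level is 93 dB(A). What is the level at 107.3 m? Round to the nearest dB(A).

70 dB(A)

Spherical spreading from a point source gives a 20·log₁₀(r₂/r₁) drop.
L₂ = 93 − 20·log₁₀(107.3/7.7) = 93 − 22.882 = 70.12 dB(A).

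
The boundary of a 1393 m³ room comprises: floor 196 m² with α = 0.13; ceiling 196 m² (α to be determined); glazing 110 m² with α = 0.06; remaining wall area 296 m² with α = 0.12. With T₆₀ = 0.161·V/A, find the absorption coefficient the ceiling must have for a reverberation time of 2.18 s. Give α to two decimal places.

From T₆₀ = 0.161·V/A, the target T₆₀ = 2.18 s needs A = 0.161·1393/2.18 = 102.88 m².
Absorption from the other surfaces = 196·0.13 + 110·0.06 + 296·0.12 = 67.60 m², so the ceiling must supply 35.28 m² over 196 m².
α = 35.28/196 = 0.180.

0.18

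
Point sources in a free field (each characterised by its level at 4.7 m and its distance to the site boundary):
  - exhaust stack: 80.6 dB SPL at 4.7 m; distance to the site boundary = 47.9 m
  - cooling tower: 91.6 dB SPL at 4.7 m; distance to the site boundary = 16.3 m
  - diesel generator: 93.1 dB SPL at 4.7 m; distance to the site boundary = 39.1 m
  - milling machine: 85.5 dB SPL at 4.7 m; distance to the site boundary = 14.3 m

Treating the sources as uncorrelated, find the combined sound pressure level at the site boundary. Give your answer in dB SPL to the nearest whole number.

First find each source's level at the receiver (point-source: −20·log₁₀(r/r_ref)), then combine on an intensity basis.
exhaust stack: 80.6 − 20·log₁₀(47.9/4.7) = 80.6 − 20.16 = 60.44 dB SPL.
cooling tower: 91.6 − 20·log₁₀(16.3/4.7) = 91.6 − 10.80 = 80.80 dB SPL.
diesel generator: 93.1 − 20·log₁₀(39.1/4.7) = 93.1 − 18.40 = 74.70 dB SPL.
milling machine: 85.5 − 20·log₁₀(14.3/4.7) = 85.5 − 9.66 = 75.84 dB SPL.
Σ 10^(L/10) = 1.891e+08 → L_total = 10·log₁₀(1.891e+08) = 82.77 dB SPL.

83 dB SPL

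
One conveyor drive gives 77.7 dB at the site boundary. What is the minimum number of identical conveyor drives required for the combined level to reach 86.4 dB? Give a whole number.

8

Need L₁ + 10·log₁₀ N ≥ 86.4, i.e. log₁₀ N ≥ 0.87.
N ≥ 10^(8.7/10) = 7.413, so N = 8.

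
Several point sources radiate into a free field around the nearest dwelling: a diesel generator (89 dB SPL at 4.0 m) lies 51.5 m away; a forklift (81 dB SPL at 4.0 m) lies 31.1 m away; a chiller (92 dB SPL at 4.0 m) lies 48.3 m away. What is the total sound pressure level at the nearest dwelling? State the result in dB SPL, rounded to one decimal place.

72.5 dB SPL

Apply inverse-square spreading to bring every level to the receiver, then sum 10^(L/10).
diesel generator: 89 − 20·log₁₀(51.5/4.0) = 89 − 22.19 = 66.81 dB SPL.
forklift: 81 − 20·log₁₀(31.1/4.0) = 81 − 17.81 = 63.19 dB SPL.
chiller: 92 − 20·log₁₀(48.3/4.0) = 92 − 21.64 = 70.36 dB SPL.
Σ 10^(L/10) = 1.774e+07 → L_total = 10·log₁₀(1.774e+07) = 72.49 dB SPL.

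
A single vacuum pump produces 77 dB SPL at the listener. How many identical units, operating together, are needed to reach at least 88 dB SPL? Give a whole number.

The shortfall is 88 − 77 = 11.0 dB, and N units add 10·log₁₀ N, so need 10·log₁₀ N ≥ 11.0.
N ≥ 10^(11.0/10) = 12.589, so N = 13.

13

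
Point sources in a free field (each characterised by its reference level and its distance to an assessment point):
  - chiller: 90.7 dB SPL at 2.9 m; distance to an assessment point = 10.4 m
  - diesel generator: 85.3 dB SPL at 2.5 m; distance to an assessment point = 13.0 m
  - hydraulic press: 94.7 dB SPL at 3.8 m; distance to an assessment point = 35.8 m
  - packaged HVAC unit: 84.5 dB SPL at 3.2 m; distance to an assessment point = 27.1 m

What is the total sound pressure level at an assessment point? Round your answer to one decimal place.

81.5 dB SPL

Propagate each source to the receiver with L = L_ref − 20·log₁₀(r/r_ref), then add intensities.
chiller: 90.7 − 20·log₁₀(10.4/2.9) = 90.7 − 11.09 = 79.61 dB SPL.
diesel generator: 85.3 − 20·log₁₀(13.0/2.5) = 85.3 − 14.32 = 70.98 dB SPL.
hydraulic press: 94.7 − 20·log₁₀(35.8/3.8) = 94.7 − 19.48 = 75.22 dB SPL.
packaged HVAC unit: 84.5 − 20·log₁₀(27.1/3.2) = 84.5 − 18.56 = 65.94 dB SPL.
Σ 10^(L/10) = 1.411e+08 → L_total = 10·log₁₀(1.411e+08) = 81.49 dB SPL.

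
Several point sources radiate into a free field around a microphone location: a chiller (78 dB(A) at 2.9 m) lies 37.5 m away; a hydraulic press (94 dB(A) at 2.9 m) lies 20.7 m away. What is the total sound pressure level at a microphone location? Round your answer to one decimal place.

77.0 dB(A)

First find each source's level at the receiver (point-source: −20·log₁₀(r/r_ref)), then combine on an intensity basis.
chiller: 78 − 20·log₁₀(37.5/2.9) = 78 − 22.23 = 55.77 dB(A).
hydraulic press: 94 − 20·log₁₀(20.7/2.9) = 94 − 17.07 = 76.93 dB(A).
Σ 10^(L/10) = 4.968e+07 → L_total = 10·log₁₀(4.968e+07) = 76.96 dB(A).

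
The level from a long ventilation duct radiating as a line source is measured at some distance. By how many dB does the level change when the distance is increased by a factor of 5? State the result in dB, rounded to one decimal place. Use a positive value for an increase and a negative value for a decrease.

A line source loses 3 dB per doubling of distance; generally ΔL = −10·log₁₀(r₂/r₁).
ΔL = −10·log₁₀(5) = -6.99 dB.

-7.0 dB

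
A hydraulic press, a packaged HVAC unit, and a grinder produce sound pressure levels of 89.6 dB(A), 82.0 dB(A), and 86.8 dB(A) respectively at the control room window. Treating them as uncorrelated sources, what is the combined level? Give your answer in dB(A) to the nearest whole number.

Incoherent sources combine by intensity addition: L_total = 10·log₁₀(Σ 10^(L_i/10)).
Σ 10^(L/10) = 10^(89.6/10) + 10^(82.0/10) + 10^(86.8/10) = 1.549e+09.
L_total = 10·log₁₀(1.549e+09) = 91.90 dB(A).

92 dB(A)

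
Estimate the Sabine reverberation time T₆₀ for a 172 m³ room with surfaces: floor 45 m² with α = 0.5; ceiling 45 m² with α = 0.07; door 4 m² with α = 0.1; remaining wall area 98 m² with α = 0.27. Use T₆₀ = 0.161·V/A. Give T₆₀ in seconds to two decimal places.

Total absorption A = 45·0.5 + 45·0.07 + 4·0.1 + 98·0.27 = 52.51 m² sabins.
T₆₀ = 0.161·V/A = 0.161·172/52.51 = 0.527 s.

0.53 s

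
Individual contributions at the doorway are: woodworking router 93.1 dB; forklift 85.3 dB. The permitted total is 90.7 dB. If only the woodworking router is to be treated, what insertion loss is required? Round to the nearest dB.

4 dB

Fixed contribution from the other source: Σ 10^(L/10) = 10^(85.3/10) = 3.388e+08 (85.30 dB).
The limit corresponds to 10^(90.7/10) = 1.175e+09; subtracting the fixed part leaves 8.361e+08 for the woodworking router, i.e. 89.22 dB.
Required insertion loss = 93.1 − 89.22 = 3.88 dB.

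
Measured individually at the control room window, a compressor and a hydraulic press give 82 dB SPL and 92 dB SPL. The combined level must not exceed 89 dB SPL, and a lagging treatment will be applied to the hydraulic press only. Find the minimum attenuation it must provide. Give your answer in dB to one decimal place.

The untreated sources together contribute 10^(82/10) = 1.585e+08, i.e. 82.00 dB SPL.
The limit corresponds to 10^(89/10) = 7.943e+08; subtracting the fixed part leaves 6.358e+08 for the hydraulic press, i.e. 88.03 dB SPL.
So the hydraulic press must be reduced from 92 to 88.03 dB SPL: IL = 3.97 dB.

4.0 dB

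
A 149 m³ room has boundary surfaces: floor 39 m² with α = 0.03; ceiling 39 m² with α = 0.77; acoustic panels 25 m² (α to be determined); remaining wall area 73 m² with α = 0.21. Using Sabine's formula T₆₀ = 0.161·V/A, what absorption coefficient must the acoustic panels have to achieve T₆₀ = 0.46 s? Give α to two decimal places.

0.22

Required total absorption A = 0.161·149/0.46 = 52.15 m².
Absorption from the other surfaces = 39·0.03 + 39·0.77 + 73·0.21 = 46.53 m², so the acoustic panels must supply 5.62 m² over 25 m².
α = 5.62/25 = 0.225.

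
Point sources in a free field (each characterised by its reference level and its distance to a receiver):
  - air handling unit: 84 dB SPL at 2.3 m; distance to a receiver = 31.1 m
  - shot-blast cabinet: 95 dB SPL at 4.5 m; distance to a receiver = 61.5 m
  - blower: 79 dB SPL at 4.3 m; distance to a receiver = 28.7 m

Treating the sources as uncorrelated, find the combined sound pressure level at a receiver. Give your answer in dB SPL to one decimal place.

First find each source's level at the receiver (point-source: −20·log₁₀(r/r_ref)), then combine on an intensity basis.
air handling unit: 84 − 20·log₁₀(31.1/2.3) = 84 − 22.62 = 61.38 dB SPL.
shot-blast cabinet: 95 − 20·log₁₀(61.5/4.5) = 95 − 22.71 = 72.29 dB SPL.
blower: 79 − 20·log₁₀(28.7/4.3) = 79 − 16.49 = 62.51 dB SPL.
Σ 10^(L/10) = 2.009e+07 → L_total = 10·log₁₀(2.009e+07) = 73.03 dB SPL.

73.0 dB SPL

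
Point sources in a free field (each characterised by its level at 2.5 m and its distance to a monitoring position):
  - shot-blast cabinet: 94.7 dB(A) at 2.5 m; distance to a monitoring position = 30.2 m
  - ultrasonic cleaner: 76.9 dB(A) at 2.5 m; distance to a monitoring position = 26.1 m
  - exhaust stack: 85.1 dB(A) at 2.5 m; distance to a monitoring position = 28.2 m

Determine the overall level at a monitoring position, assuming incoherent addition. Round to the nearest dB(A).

74 dB(A)

Propagate each source to the receiver with L = L_ref − 20·log₁₀(r/r_ref), then add intensities.
shot-blast cabinet: 94.7 − 20·log₁₀(30.2/2.5) = 94.7 − 21.64 = 73.06 dB(A).
ultrasonic cleaner: 76.9 − 20·log₁₀(26.1/2.5) = 76.9 − 20.37 = 56.53 dB(A).
exhaust stack: 85.1 − 20·log₁₀(28.2/2.5) = 85.1 − 21.05 = 64.05 dB(A).
Σ 10^(L/10) = 2.322e+07 → L_total = 10·log₁₀(2.322e+07) = 73.66 dB(A).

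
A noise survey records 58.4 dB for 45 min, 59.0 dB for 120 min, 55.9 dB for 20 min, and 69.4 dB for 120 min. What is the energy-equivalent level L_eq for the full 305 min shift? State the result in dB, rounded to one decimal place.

65.9 dB

The energy average is taken in the linear domain: L_eq = 10·log₁₀[(Σ tᵢ·10^(Lᵢ/10))/T], T = 305 min.
Σ tᵢ·10^(Lᵢ/10) = 45·10^(58.4/10) + 120·10^(59.0/10) + 20·10^(55.9/10) + 120·10^(69.4/10) = 1.179e+09.
L_eq = 10·log₁₀(1.179e+09/305) = 65.87 dB.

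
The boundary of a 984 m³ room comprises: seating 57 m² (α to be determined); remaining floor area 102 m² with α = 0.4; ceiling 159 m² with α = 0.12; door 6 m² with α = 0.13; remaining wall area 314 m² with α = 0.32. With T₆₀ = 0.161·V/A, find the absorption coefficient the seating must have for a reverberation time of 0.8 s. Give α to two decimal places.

Required total absorption A = 0.161·984/0.8 = 198.03 m².
Absorption from the other surfaces = 102·0.4 + 159·0.12 + 6·0.13 + 314·0.32 = 161.14 m², so the seating must supply 36.89 m² over 57 m².
α = 36.89/57 = 0.647.

0.65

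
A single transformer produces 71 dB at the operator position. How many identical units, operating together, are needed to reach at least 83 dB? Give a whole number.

The shortfall is 83 − 71 = 12.0 dB, and N units add 10·log₁₀ N, so need 10·log₁₀ N ≥ 12.0.
N ≥ 10^(12.0/10) = 15.849, so N = 16.

16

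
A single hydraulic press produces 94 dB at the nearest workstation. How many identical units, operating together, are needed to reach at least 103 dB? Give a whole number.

Need L₁ + 10·log₁₀ N ≥ 103, i.e. log₁₀ N ≥ 0.90.
N ≥ 10^(9.0/10) = 7.943, so N = 8.

8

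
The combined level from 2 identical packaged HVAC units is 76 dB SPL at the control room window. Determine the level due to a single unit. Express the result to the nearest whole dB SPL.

73 dB SPL

Dividing the total intensity by 2 lowers the level by 10·log₁₀ 2 = 3.010 dB: L₁ = 76 − 3.010.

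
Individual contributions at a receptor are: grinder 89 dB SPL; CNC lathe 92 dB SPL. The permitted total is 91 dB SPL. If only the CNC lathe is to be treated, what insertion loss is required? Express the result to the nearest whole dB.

5 dB

The untreated sources together contribute 10^(89/10) = 7.943e+08, i.e. 89.00 dB SPL.
The limit corresponds to 10^(91/10) = 1.259e+09; subtracting the fixed part leaves 4.646e+08 for the CNC lathe, i.e. 86.67 dB SPL.
Required insertion loss = 92 − 86.67 = 5.33 dB.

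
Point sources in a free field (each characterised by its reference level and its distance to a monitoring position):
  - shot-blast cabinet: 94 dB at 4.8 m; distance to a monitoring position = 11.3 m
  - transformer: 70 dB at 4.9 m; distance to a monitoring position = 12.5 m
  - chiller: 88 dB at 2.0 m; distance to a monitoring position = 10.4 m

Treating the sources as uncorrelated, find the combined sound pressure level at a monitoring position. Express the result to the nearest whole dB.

Propagate each source to the receiver with L = L_ref − 20·log₁₀(r/r_ref), then add intensities.
shot-blast cabinet: 94 − 20·log₁₀(11.3/4.8) = 94 − 7.44 = 86.56 dB.
transformer: 70 − 20·log₁₀(12.5/4.9) = 70 − 8.13 = 61.87 dB.
chiller: 88 − 20·log₁₀(10.4/2.0) = 88 − 14.32 = 73.68 dB.
Σ 10^(L/10) = 4.781e+08 → L_total = 10·log₁₀(4.781e+08) = 86.80 dB.

87 dB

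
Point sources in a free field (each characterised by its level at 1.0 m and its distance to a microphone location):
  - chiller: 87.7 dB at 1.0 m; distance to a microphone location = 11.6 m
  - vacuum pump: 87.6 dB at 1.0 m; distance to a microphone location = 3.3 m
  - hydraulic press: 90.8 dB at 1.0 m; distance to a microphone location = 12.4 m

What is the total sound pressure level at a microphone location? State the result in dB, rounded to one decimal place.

First find each source's level at the receiver (point-source: −20·log₁₀(r/r_ref)), then combine on an intensity basis.
chiller: 87.7 − 20·log₁₀(11.6/1.0) = 87.7 − 21.29 = 66.41 dB.
vacuum pump: 87.6 − 20·log₁₀(3.3/1.0) = 87.6 − 10.37 = 77.23 dB.
hydraulic press: 90.8 − 20·log₁₀(12.4/1.0) = 90.8 − 21.87 = 68.93 dB.
Σ 10^(L/10) = 6.504e+07 → L_total = 10·log₁₀(6.504e+07) = 78.13 dB.

78.1 dB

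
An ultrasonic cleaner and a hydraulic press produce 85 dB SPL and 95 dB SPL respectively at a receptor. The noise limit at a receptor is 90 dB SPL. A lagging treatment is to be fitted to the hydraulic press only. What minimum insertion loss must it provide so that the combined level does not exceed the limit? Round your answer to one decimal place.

6.7 dB

Everything except the hydraulic press sums to 10^(85/10) = 3.162e+08 in linear terms, 85.00 dB SPL.
To meet 90 dB SPL overall, the treated hydraulic press may contribute at most 10^(90/10) − 3.162e+08 = 6.838e+08, i.e. 88.35 dB SPL.
Required insertion loss = 95 − 88.35 = 6.65 dB.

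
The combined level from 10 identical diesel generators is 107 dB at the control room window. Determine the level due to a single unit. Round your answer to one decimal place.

97.0 dB

Dividing the total intensity by 10 lowers the level by 10·log₁₀ 10 = 10.000 dB: L₁ = 107 − 10.000.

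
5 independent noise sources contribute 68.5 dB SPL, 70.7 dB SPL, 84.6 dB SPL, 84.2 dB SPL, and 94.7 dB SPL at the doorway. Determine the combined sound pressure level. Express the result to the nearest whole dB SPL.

95 dB SPL

Incoherent sources combine by intensity addition: L_total = 10·log₁₀(Σ 10^(L_i/10)).
Σ 10^(L/10) = 10^(68.5/10) + 10^(70.7/10) + 10^(84.6/10) + 10^(84.2/10) + 10^(94.7/10) = 3.521e+09.
L_total = 10·log₁₀(3.521e+09) = 95.47 dB SPL.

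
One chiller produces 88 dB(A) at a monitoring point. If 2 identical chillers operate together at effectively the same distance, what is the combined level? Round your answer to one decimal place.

91.0 dB(A)

With 2 equal, uncorrelated contributions the intensity is 2× that of one unit, giving a rise of 10·log₁₀ 2.
L_total = 88 + 10·log₁₀(2) = 88 + 3.010 = 91.01 dB(A).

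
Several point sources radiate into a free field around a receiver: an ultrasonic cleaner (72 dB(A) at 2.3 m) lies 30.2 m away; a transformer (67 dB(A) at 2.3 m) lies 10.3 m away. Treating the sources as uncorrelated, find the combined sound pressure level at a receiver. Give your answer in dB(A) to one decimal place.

First find each source's level at the receiver (point-source: −20·log₁₀(r/r_ref)), then combine on an intensity basis.
ultrasonic cleaner: 72 − 20·log₁₀(30.2/2.3) = 72 − 22.37 = 49.63 dB(A).
transformer: 67 − 20·log₁₀(10.3/2.3) = 67 − 13.02 = 53.98 dB(A).
Σ 10^(L/10) = 3.418e+05 → L_total = 10·log₁₀(3.418e+05) = 55.34 dB(A).

55.3 dB(A)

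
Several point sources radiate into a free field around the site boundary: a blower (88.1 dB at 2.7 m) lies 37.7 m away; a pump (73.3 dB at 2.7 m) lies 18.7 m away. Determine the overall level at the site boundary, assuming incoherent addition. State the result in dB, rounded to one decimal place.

Apply inverse-square spreading to bring every level to the receiver, then sum 10^(L/10).
blower: 88.1 − 20·log₁₀(37.7/2.7) = 88.1 − 22.90 = 65.20 dB.
pump: 73.3 − 20·log₁₀(18.7/2.7) = 73.3 − 16.81 = 56.49 dB.
Σ 10^(L/10) = 3.757e+06 → L_total = 10·log₁₀(3.757e+06) = 65.75 dB.

65.7 dB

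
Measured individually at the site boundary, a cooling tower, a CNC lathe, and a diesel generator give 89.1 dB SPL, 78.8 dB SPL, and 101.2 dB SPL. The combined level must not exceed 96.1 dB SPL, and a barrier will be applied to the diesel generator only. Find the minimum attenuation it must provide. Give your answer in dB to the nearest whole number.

6 dB

Everything except the diesel generator sums to 10^(89.1/10) + 10^(78.8/10) = 8.887e+08 in linear terms, 89.49 dB SPL.
To meet 96.1 dB SPL overall, the treated diesel generator may contribute at most 10^(96.1/10) − 8.887e+08 = 3.185e+09, i.e. 95.03 dB SPL.
Required insertion loss = 101.2 − 95.03 = 6.17 dB.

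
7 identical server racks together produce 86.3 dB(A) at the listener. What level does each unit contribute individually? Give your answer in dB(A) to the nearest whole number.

7 equal contributions raise the level by 10·log₁₀ 7 = 8.451 dB, so each unit alone gives 86.3 − 8.451.

78 dB(A)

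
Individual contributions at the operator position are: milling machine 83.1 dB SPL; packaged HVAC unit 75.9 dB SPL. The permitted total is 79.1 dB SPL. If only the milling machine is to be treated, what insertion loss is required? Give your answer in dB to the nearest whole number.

7 dB

Fixed contribution from the other source: Σ 10^(L/10) = 10^(75.9/10) = 3.890e+07 (75.90 dB SPL).
The limit corresponds to 10^(79.1/10) = 8.128e+07; subtracting the fixed part leaves 4.238e+07 for the milling machine, i.e. 76.27 dB SPL.
So the milling machine must be reduced from 83.1 to 76.27 dB SPL: IL = 6.83 dB.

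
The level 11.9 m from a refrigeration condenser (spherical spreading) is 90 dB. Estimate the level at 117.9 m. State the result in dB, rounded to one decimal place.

Point-source attenuation: ΔL = 20·log₁₀(r₂/r₁) = 20·log₁₀(117.9/11.9) = 19.919 dB.
L₂ = 90 − 20·log₁₀(117.9/11.9) = 90 − 19.919 = 70.08 dB.

70.1 dB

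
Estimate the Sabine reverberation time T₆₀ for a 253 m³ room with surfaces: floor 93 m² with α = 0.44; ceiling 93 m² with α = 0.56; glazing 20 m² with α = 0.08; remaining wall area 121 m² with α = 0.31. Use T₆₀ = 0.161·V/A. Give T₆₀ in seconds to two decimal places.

0.31 s

Summing Sᵢαᵢ: 93·0.44 + 93·0.56 + 20·0.08 + 121·0.31 = 132.11 m².
T₆₀ = 0.161·V/A = 0.161·253/132.11 = 0.308 s.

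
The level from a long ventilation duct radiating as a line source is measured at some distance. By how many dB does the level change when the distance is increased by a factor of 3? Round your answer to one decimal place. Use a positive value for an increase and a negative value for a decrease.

-4.8 dB

A line source loses 3 dB per doubling of distance; generally ΔL = −10·log₁₀(r₂/r₁).
ΔL = −10·log₁₀(3) = -4.77 dB.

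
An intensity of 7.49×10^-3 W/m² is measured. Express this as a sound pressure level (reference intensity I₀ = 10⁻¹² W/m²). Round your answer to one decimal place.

98.7 dB

L = 10·log₁₀(I/I₀) = 10·log₁₀(7.49×10^-3/10⁻¹²) = 10·log₁₀(7.49×10^9).
L = 10·(0.8745 + 9) = 98.74 dB.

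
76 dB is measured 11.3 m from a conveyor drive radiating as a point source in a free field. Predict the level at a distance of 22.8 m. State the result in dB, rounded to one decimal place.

69.9 dB

For a point source, L₂ = L₁ − 20·log₁₀(r₂/r₁).
L₂ = 76 − 20·log₁₀(22.8/11.3) = 76 − 6.097 = 69.90 dB.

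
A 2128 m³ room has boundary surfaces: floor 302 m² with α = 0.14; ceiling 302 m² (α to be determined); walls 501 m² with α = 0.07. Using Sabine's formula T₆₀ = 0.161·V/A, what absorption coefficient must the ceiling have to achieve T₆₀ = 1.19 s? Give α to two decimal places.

Required total absorption A = 0.161·2128/1.19 = 287.91 m².
Absorption from the other surfaces = 302·0.14 + 501·0.07 = 77.35 m², so the ceiling must supply 210.56 m² over 302 m².
α = 210.56/302 = 0.697.

0.70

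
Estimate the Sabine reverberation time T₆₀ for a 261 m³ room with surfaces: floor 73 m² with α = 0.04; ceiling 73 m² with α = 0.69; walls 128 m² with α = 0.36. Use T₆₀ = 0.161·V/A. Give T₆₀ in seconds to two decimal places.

Total absorption A = 73·0.04 + 73·0.69 + 128·0.36 = 99.37 m² sabins.
T₆₀ = 0.161·V/A = 0.161·261/99.37 = 0.423 s.

0.42 s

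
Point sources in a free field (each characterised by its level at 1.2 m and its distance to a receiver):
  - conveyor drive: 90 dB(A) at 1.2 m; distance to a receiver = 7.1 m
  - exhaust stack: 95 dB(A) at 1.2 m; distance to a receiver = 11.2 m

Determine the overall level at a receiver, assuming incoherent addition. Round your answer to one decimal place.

78.1 dB(A)

Propagate each source to the receiver with L = L_ref − 20·log₁₀(r/r_ref), then add intensities.
conveyor drive: 90 − 20·log₁₀(7.1/1.2) = 90 − 15.44 = 74.56 dB(A).
exhaust stack: 95 − 20·log₁₀(11.2/1.2) = 95 − 19.40 = 75.60 dB(A).
Σ 10^(L/10) = 6.487e+07 → L_total = 10·log₁₀(6.487e+07) = 78.12 dB(A).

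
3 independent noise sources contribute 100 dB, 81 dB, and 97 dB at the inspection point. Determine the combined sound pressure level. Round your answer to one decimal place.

101.8 dB

Incoherent sources combine by intensity addition: L_total = 10·log₁₀(Σ 10^(L_i/10)).
Σ 10^(L/10) = 10^(100/10) + 10^(81/10) + 10^(97/10) = 1.514e+10.
L_total = 10·log₁₀(1.514e+10) = 101.80 dB.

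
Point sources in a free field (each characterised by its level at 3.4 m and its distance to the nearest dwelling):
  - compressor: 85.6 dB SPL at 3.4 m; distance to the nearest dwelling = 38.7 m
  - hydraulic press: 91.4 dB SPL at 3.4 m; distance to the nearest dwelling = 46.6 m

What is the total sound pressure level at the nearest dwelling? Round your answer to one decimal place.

Propagate each source to the receiver with L = L_ref − 20·log₁₀(r/r_ref), then add intensities.
compressor: 85.6 − 20·log₁₀(38.7/3.4) = 85.6 − 21.12 = 64.48 dB SPL.
hydraulic press: 91.4 − 20·log₁₀(46.6/3.4) = 91.4 − 22.74 = 68.66 dB SPL.
Σ 10^(L/10) = 1.015e+07 → L_total = 10·log₁₀(1.015e+07) = 70.06 dB SPL.

70.1 dB SPL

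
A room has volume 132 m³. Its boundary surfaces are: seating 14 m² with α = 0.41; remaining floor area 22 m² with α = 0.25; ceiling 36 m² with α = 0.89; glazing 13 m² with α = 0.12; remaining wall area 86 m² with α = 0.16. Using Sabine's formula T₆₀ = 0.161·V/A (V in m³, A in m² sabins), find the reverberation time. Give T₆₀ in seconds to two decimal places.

0.36 s

Summing Sᵢαᵢ: 14·0.41 + 22·0.25 + 36·0.89 + 13·0.12 + 86·0.16 = 58.60 m².
T₆₀ = 0.161·V/A = 0.161·132/58.60 = 0.363 s.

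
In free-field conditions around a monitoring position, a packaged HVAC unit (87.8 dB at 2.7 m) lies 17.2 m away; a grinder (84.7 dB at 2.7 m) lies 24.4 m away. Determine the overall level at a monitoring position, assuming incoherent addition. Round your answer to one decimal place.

72.7 dB

First find each source's level at the receiver (point-source: −20·log₁₀(r/r_ref)), then combine on an intensity basis.
packaged HVAC unit: 87.8 − 20·log₁₀(17.2/2.7) = 87.8 − 16.08 = 71.72 dB.
grinder: 84.7 − 20·log₁₀(24.4/2.7) = 84.7 − 19.12 = 65.58 dB.
Σ 10^(L/10) = 1.846e+07 → L_total = 10·log₁₀(1.846e+07) = 72.66 dB.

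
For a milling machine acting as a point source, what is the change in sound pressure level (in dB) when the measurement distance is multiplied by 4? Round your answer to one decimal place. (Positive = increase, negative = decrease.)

-12.0 dB

With spherical spreading the level changes by −20·log₁₀(r₂/r₁).
ΔL = −20·log₁₀(4) = -12.04 dB.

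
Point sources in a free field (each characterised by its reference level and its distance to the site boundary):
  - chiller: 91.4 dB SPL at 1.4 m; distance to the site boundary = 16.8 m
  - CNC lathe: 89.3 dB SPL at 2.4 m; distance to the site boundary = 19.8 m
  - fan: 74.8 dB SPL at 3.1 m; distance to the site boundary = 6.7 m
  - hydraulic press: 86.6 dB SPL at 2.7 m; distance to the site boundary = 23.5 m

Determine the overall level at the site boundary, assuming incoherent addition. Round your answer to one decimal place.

Apply inverse-square spreading to bring every level to the receiver, then sum 10^(L/10).
chiller: 91.4 − 20·log₁₀(16.8/1.4) = 91.4 − 21.58 = 69.82 dB SPL.
CNC lathe: 89.3 − 20·log₁₀(19.8/2.4) = 89.3 − 18.33 = 70.97 dB SPL.
fan: 74.8 − 20·log₁₀(6.7/3.1) = 74.8 − 6.69 = 68.11 dB SPL.
hydraulic press: 86.6 − 20·log₁₀(23.5/2.7) = 86.6 − 18.79 = 67.81 dB SPL.
Σ 10^(L/10) = 3.459e+07 → L_total = 10·log₁₀(3.459e+07) = 75.39 dB SPL.

75.4 dB SPL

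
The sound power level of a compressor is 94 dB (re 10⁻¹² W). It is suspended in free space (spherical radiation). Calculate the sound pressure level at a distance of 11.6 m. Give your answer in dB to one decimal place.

61.7 dB

The power spreads over a sphere of area 4π·r², so L_p = L_w − 10·log₁₀(4π·r²).
4π·r² = 1691 m², 10·log₁₀ of that is 32.281 dB.
L_p = 94 − 32.281 = 61.72 dB.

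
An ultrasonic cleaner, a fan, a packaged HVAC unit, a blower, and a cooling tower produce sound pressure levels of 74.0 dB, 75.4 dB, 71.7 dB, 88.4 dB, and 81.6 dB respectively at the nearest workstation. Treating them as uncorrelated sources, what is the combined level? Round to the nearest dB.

For uncorrelated sources the intensities add, so convert each level to linear form, sum, and take 10·log₁₀ of the total.
Σ 10^(L/10) = 10^(74.0/10) + 10^(75.4/10) + 10^(71.7/10) + 10^(88.4/10) + 10^(81.6/10) = 9.110e+08.
L_total = 10·log₁₀(9.110e+08) = 89.59 dB.

90 dB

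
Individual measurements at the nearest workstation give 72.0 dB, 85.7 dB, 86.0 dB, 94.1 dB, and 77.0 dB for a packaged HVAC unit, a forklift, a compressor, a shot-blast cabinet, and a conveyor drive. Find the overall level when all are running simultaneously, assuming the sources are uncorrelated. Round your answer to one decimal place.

For uncorrelated sources the intensities add, so convert each level to linear form, sum, and take 10·log₁₀ of the total.
Σ 10^(L/10) = 10^(72.0/10) + 10^(85.7/10) + 10^(86.0/10) + 10^(94.1/10) + 10^(77.0/10) = 3.406e+09.
L_total = 10·log₁₀(3.406e+09) = 95.32 dB.

95.3 dB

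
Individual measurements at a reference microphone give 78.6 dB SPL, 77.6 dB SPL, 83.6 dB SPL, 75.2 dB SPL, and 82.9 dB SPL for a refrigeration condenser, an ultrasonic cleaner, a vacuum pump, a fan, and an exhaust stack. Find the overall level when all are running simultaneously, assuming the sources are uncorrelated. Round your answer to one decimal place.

Incoherent sources combine by intensity addition: L_total = 10·log₁₀(Σ 10^(L_i/10)).
Σ 10^(L/10) = 10^(78.6/10) + 10^(77.6/10) + 10^(83.6/10) + 10^(75.2/10) + 10^(82.9/10) = 5.872e+08.
L_total = 10·log₁₀(5.872e+08) = 87.69 dB SPL.

87.7 dB SPL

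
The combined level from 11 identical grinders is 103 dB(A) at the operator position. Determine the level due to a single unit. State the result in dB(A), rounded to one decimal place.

92.6 dB(A)

Dividing the total intensity by 11 lowers the level by 10·log₁₀ 11 = 10.414 dB: L₁ = 103 − 10.414.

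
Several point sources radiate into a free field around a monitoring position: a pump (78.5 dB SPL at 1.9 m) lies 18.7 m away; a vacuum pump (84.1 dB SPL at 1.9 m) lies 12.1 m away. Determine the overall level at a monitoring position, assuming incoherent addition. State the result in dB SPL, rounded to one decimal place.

68.5 dB SPL

Propagate each source to the receiver with L = L_ref − 20·log₁₀(r/r_ref), then add intensities.
pump: 78.5 − 20·log₁₀(18.7/1.9) = 78.5 − 19.86 = 58.64 dB SPL.
vacuum pump: 84.1 − 20·log₁₀(12.1/1.9) = 84.1 − 16.08 = 68.02 dB SPL.
Σ 10^(L/10) = 7.069e+06 → L_total = 10·log₁₀(7.069e+06) = 68.49 dB SPL.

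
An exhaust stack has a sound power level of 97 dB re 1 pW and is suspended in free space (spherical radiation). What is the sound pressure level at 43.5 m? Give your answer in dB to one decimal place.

53.2 dB

Free-field spherical radiation: L_p = L_w − 10·log₁₀(4π·r²), r = 43.5 m.
4π·r² = 2.378e+04 m², 10·log₁₀ of that is 43.762 dB.
L_p = 97 − 43.762 = 53.24 dB.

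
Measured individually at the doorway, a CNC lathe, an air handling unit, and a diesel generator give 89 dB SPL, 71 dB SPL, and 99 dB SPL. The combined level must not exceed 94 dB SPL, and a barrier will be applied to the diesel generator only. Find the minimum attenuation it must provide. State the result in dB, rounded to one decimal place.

Everything except the diesel generator sums to 10^(89/10) + 10^(71/10) = 8.069e+08 in linear terms, 89.07 dB SPL.
To meet 94 dB SPL overall, the treated diesel generator may contribute at most 10^(94/10) − 8.069e+08 = 1.705e+09, i.e. 92.32 dB SPL.
So the diesel generator must be reduced from 99 to 92.32 dB SPL: IL = 6.68 dB.

6.7 dB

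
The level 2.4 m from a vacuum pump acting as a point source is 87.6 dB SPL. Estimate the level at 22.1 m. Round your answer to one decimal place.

68.3 dB SPL

For a point source, L₂ = L₁ − 20·log₁₀(r₂/r₁).
L₂ = 87.6 − 20·log₁₀(22.1/2.4) = 87.6 − 19.284 = 68.32 dB SPL.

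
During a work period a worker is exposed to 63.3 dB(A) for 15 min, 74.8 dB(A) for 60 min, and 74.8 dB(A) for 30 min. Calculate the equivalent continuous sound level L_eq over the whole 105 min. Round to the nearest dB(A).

74 dB(A)

The energy average is taken in the linear domain: L_eq = 10·log₁₀[(Σ tᵢ·10^(Lᵢ/10))/T], T = 105 min.
Σ tᵢ·10^(Lᵢ/10) = 15·10^(63.3/10) + 60·10^(74.8/10) + 30·10^(74.8/10) = 2.750e+09.
L_eq = 10·log₁₀(2.750e+09/105) = 74.18 dB(A).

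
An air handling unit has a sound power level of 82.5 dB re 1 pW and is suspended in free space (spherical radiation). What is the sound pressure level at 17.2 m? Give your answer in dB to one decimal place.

46.8 dB

The power spreads over a sphere of area 4π·r², so L_p = L_w − 10·log₁₀(4π·r²).
4π·r² = 3718 m², 10·log₁₀ of that is 35.703 dB.
L_p = 82.5 − 35.703 = 46.80 dB.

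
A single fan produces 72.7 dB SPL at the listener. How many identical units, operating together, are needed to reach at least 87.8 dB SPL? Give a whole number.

N identical sources give L₁ + 10·log₁₀ N, so require 10·log₁₀ N ≥ 87.8 − 72.7 = 15.1 dB.
N ≥ 10^(15.1/10) = 32.359, so N = 33.

33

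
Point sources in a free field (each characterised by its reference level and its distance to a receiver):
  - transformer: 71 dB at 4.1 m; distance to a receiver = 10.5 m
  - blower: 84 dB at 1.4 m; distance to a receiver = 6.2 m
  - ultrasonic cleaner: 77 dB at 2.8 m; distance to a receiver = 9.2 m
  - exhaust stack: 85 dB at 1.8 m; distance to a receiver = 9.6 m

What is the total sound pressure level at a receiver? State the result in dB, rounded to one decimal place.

First find each source's level at the receiver (point-source: −20·log₁₀(r/r_ref)), then combine on an intensity basis.
transformer: 71 − 20·log₁₀(10.5/4.1) = 71 − 8.17 = 62.83 dB.
blower: 84 − 20·log₁₀(6.2/1.4) = 84 − 12.93 = 71.07 dB.
ultrasonic cleaner: 77 − 20·log₁₀(9.2/2.8) = 77 − 10.33 = 66.67 dB.
exhaust stack: 85 − 20·log₁₀(9.6/1.8) = 85 − 14.54 = 70.46 dB.
Σ 10^(L/10) = 3.049e+07 → L_total = 10·log₁₀(3.049e+07) = 74.84 dB.

74.8 dB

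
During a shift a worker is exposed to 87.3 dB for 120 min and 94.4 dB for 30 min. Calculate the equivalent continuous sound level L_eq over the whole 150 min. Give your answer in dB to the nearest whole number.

90 dB

The energy average is taken in the linear domain: L_eq = 10·log₁₀[(Σ tᵢ·10^(Lᵢ/10))/T], T = 150 min.
Σ tᵢ·10^(Lᵢ/10) = 120·10^(87.3/10) + 30·10^(94.4/10) = 1.471e+11.
L_eq = 10·log₁₀(1.471e+11/150) = 89.91 dB.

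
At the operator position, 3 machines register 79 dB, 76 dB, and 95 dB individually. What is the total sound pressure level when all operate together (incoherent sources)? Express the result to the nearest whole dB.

95 dB

For uncorrelated sources the intensities add, so convert each level to linear form, sum, and take 10·log₁₀ of the total.
Σ 10^(L/10) = 10^(79/10) + 10^(76/10) + 10^(95/10) = 3.282e+09.
L_total = 10·log₁₀(3.282e+09) = 95.16 dB.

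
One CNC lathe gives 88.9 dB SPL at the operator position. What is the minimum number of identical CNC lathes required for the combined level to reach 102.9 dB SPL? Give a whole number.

Need L₁ + 10·log₁₀ N ≥ 102.9, i.e. log₁₀ N ≥ 1.40.
N ≥ 10^(14.0/10) = 25.119, so N = 26.

26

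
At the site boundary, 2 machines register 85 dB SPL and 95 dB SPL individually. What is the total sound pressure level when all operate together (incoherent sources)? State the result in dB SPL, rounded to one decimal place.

95.4 dB SPL

For uncorrelated sources the intensities add, so convert each level to linear form, sum, and take 10·log₁₀ of the total.
Σ 10^(L/10) = 10^(85/10) + 10^(95/10) = 3.479e+09.
L_total = 10·log₁₀(3.479e+09) = 95.41 dB SPL.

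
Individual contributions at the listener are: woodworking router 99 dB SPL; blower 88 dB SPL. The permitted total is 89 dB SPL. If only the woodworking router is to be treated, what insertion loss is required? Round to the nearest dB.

Everything except the woodworking router sums to 10^(88/10) = 6.310e+08 in linear terms, 88.00 dB SPL.
To meet 89 dB SPL overall, the treated woodworking router may contribute at most 10^(89/10) − 6.310e+08 = 1.634e+08, i.e. 82.13 dB SPL.
Required insertion loss = 99 − 82.13 = 16.87 dB.

17 dB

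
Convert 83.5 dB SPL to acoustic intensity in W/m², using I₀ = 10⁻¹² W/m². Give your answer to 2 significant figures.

0.00022 W/m²

I/I₀ = 10^(83.5/10) = 2.239e+08, so I = 2.239e+08 × 10⁻¹² W/m².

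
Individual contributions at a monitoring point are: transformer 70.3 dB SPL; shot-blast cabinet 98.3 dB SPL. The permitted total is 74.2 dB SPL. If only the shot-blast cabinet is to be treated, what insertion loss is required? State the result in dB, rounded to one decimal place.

Everything except the shot-blast cabinet sums to 10^(70.3/10) = 1.072e+07 in linear terms, 70.30 dB SPL.
To meet 74.2 dB SPL overall, the treated shot-blast cabinet may contribute at most 10^(74.2/10) − 1.072e+07 = 1.559e+07, i.e. 71.93 dB SPL.
So the shot-blast cabinet must be reduced from 98.3 to 71.93 dB SPL: IL = 26.37 dB.

26.4 dB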